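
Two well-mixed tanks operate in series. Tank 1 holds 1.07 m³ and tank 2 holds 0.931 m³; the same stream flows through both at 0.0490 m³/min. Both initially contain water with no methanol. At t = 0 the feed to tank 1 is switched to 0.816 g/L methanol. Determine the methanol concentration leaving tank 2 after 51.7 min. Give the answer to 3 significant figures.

Each tank obeys Vᵢ dCᵢ/dt = Q(Cᵢ₋₁ − Cᵢ), so τᵢ = Vᵢ/Q.
τ₁ = 1.07/0.0490 = 21.837 min; τ₂ = 0.931/0.0490 = 19.000 min.
Tank 1: C₁ = C_in(1 − e^(−t/τ₁)). Tank 2 (τ₁ ≠ τ₂): C₂ = C_in[1 − (τ₁ e^(−t/τ₁) − τ₂ e^(−t/τ₂))/(τ₁ − τ₂)].
At t = 51.7: e^(−t/τ₁) = 0.093708, e^(−t/τ₂) = 0.065805.
C₂ = 0.816·[1 − (21.837·0.093708 − 19.000·0.065805)/(2.8367)] = 0.816·0.71940 = 0.58703 g/L.

0.587 g/L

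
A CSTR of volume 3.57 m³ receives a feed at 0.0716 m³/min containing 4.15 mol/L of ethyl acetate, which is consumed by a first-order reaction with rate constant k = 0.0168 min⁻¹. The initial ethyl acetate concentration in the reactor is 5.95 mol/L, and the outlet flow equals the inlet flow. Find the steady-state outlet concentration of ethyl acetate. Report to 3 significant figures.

2.26 mol/L

Species balance: V dC/dt = Q C_in − Q C − k V C.
At steady state: 0 = Q C_in − (Q + kV) C_ss, so C_ss = Q C_in/(Q + kV).
C_ss = 0.0716·4.15/(0.0716 + 0.0168·3.57) = 0.29714/0.13158 = 2.2583 mol/L.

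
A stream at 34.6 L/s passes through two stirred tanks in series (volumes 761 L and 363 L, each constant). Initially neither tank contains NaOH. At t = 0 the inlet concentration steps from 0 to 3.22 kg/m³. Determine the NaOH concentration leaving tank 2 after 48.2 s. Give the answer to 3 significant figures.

2.56 kg/m³

Each tank obeys Vᵢ dCᵢ/dt = Q(Cᵢ₋₁ − Cᵢ), so τᵢ = Vᵢ/Q.
τ₁ = 761/34.6 = 21.994 s; τ₂ = 363/34.6 = 10.491 s.
Tank 1: C₁ = C_in(1 − e^(−t/τ₁)). Tank 2 (τ₁ ≠ τ₂): C₂ = C_in[1 − (τ₁ e^(−t/τ₁) − τ₂ e^(−t/τ₂))/(τ₁ − τ₂)].
At t = 48.2: e^(−t/τ₁) = 0.11175, e^(−t/τ₂) = 0.010110.
C₂ = 3.22·[1 − (21.994·0.11175 − 10.491·0.010110)/(11.503)] = 3.22·0.79555 = 2.5617 kg/m³.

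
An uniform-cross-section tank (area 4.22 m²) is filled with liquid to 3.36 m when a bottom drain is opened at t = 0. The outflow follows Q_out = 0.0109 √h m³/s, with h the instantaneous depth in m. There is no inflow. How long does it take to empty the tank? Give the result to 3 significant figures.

1420 s

Unsteady balance on liquid volume: A dh/dt = −0.0109 √h.
This is separable: 2 d(√h)/dt = −0.0109/A, so √h = √h₀ − (0.0109/(2A)) t.
Tank is empty when √h = 0: t_empty = 2A√h₀/0.0109.
t_empty = 2·4.22·√3.36/0.0109 = 8.4400·1.8330/0.0109 = 1419.3 s.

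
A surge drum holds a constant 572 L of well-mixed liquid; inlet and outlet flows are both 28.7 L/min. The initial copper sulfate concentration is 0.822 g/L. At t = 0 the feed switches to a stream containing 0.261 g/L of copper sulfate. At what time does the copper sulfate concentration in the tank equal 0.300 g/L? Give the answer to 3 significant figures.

53.1 min

Species balance: V dC/dt = Q(C_in − C) ⇒ τ = V/Q = 19.930 min.
C(t) = C_in + (C₀ − C_in) e^(−t/τ). Set C = 0.300 and solve for t:
e^(−t/τ) = (C − C_in)/(C₀ − C_in) = (0.300 − 0.261)/(0.822 − 0.261) = 0.069519
t = −τ ln(…) = 19.930 × 2.6662 = 53.137 min.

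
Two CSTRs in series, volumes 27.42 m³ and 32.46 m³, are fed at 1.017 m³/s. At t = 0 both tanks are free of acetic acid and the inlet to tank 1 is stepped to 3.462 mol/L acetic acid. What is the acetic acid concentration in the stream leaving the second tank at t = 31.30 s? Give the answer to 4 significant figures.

0.9983 mol/L

Time constants: τᵢ = Vᵢ/Q for each well-mixed tank.
τ₁ = 27.42/1.017 = 26.9617 s; τ₂ = 32.46/1.017 = 31.9174 s.
Solving the cascade with C₁(0)=C₂(0)=0 gives C₂(t) = C_in[1 − (τ₁ e^(−t/τ₁) − τ₂ e^(−t/τ₂))/(τ₁ − τ₂)].
At t = 31.30: e^(−t/τ₁) = 0.313202, e^(−t/τ₂) = 0.375065.
C₂ = 3.462·[1 − (26.9617·0.313202 − 31.9174·0.375065)/(-4.95575)] = 3.462·0.288369 = 0.998335 mol/L.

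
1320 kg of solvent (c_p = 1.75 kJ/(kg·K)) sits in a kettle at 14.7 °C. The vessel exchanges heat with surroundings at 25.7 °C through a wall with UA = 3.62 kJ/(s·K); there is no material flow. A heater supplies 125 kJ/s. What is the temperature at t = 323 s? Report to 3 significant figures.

Unsteady energy balance on the tank contents: M c_p dT/dt = −UA(T − T_amb) + Q̇.
dT/dt = (T_ss − T)/τ with T_ss = T_amb + Q̇/UA = 25.7 + 125/3.62 = 60.230 °C, τ = M c_p/UA = 1320·1.75/3.62 = 638.12 s.
Solution: T(t) = T_ss + (T₀ − T_ss) e^(−t/τ).
T(323) = 60.230 + (-45.530)·0.60280 = 32.785 °C.

32.8 °C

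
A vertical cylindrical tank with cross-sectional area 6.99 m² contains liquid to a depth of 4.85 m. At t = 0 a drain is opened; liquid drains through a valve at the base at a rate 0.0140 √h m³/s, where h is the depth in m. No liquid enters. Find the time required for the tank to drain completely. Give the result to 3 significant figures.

2200 s

With no inflow, A dh/dt = −0.0140 √h.
Separate and integrate: 2(√h − √h₀) = −(0.0140/A) t.
Tank is empty when √h = 0: t_empty = 2A√h₀/0.0140.
t_empty = 2·6.99·√4.85/0.0140 = 13.980·2.2023/0.0140 = 2199.1 s.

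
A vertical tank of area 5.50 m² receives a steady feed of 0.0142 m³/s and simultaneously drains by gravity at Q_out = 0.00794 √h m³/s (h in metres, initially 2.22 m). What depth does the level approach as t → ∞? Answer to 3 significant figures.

Volume balance on the tank: A dh/dt = Q_in − 0.00794 √h. At steady state dh/dt = 0:
Q_in = 0.00794 √h_ss ⇒ √h_ss = 0.0142/0.00794 = 1.7884.
h_ss = 1.7884² = 3.1984 m. (Since h₀ = 2.22 m < h_ss, the level will rise toward this value.)

3.20 m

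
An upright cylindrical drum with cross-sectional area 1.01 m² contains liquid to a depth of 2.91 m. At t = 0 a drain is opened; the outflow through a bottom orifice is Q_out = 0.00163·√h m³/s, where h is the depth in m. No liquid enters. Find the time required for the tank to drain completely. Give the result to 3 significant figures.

2110 s

A dh/dt = −Q_out = −0.00163 √h.
This is separable: 2 d(√h)/dt = −0.00163/A, so √h = √h₀ − (0.00163/(2A)) t.
Set h = 0: 2√h₀ = (0.00163/A) t_empty ⇒ t_empty = 2A√h₀/0.00163.
t_empty = 2·1.01·√2.91/0.00163 = 2.0200·1.7059/0.00163 = 2114.0 s.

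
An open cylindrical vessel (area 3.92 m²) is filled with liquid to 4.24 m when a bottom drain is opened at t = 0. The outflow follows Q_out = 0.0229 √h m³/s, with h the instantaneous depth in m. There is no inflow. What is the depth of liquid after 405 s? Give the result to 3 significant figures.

0.768 m

A dh/dt = −Q_out = −0.0229 √h.
This is separable: 2 d(√h)/dt = −0.0229/A, so √h = √h₀ − (0.0229/(2A)) t.
√h = √4.24 − 0.0229·405/(2·3.92) = 2.0591 − 1.1830 = 0.87615.
h = 0.87615² = 0.76765 m.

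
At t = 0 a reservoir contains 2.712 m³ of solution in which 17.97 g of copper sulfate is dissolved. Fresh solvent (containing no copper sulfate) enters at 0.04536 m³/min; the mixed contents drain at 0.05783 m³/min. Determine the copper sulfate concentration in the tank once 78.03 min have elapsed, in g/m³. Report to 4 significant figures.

1.316 g/m³

Let m(t) be the amount of copper sulfate. Volume: V(t) = V₀ + (Q_in − Q_out) t = 2.712 − 0.0124700 t; V(78.03) = 1.73897 m³.
Species balance (pure solvent in): dm/dt = −Q_out · m/V(t).
dm/m = −Q_out dt/(V₀ − 0.0124700 t); integrating gives ln(m/m₀) = −(Q_out/(Q_in−Q_out)) ln(V/V₀).
m = m₀ (V₀/V)^(Q_out/(Q_in−Q_out)) = 17.97 × (2.712/1.73897)^(-4.63753) = 2.28829 g.
C = m/V = 2.28829/1.73897 = 1.31589 g/m³.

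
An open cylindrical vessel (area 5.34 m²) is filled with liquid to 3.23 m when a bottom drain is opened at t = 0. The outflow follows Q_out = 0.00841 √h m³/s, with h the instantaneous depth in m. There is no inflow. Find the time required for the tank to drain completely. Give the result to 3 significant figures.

A dh/dt = −Q_out = −0.00841 √h.
This is separable: 2 d(√h)/dt = −0.00841/A, so √h = √h₀ − (0.00841/(2A)) t.
Set h = 0: 2√h₀ = (0.00841/A) t_empty ⇒ t_empty = 2A√h₀/0.00841.
t_empty = 2·5.34·√3.23/0.00841 = 10.680·1.7972/0.00841 = 2282.3 s.

2280 s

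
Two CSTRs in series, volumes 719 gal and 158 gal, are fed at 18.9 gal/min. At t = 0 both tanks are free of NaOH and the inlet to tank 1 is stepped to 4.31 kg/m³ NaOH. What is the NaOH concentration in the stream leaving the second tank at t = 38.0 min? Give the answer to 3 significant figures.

2.29 kg/m³

Time constants: τᵢ = Vᵢ/Q for each well-mixed tank.
τ₁ = 719/18.9 = 38.042 min; τ₂ = 158/18.9 = 8.3598 min.
Solving the cascade with C₁(0)=C₂(0)=0 gives C₂(t) = C_in[1 − (τ₁ e^(−t/τ₁) − τ₂ e^(−t/τ₂))/(τ₁ − τ₂)].
At t = 38.0: e^(−t/τ₁) = 0.36829, e^(−t/τ₂) = 0.010614.
C₂ = 4.31·[1 − (38.042·0.36829 − 8.3598·0.010614)/(29.683)] = 4.31·0.53098 = 2.2885 kg/m³.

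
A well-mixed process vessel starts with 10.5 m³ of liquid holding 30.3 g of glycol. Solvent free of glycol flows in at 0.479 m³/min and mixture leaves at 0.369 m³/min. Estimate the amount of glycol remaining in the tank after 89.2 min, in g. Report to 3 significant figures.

3.31 g

Total volume: dV/dt = Q_in − Q_out = 0.11000 m³/min, so V(t) = 10.5 + 0.11000 t and V(89.2) = 20.312 m³.
No glycol enters, so dm/dt = −Q_out · (m/V).
dm/m = −Q_out dt/(V₀ + 0.11000 t); integrating gives ln(m/m₀) = −(Q_out/(Q_in−Q_out)) ln(V/V₀).
m = m₀ (V₀/V)^(Q_out/(Q_in−Q_out)) = 30.3 × (10.5/20.312)^(3.3545) = 3.3125 g.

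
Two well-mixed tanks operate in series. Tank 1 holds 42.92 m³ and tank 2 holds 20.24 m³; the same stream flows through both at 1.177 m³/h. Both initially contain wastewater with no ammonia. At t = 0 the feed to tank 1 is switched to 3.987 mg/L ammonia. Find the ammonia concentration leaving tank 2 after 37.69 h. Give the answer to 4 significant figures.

Time constants: τᵢ = Vᵢ/Q for each well-mixed tank.
τ₁ = 42.92/1.177 = 36.4656 h; τ₂ = 20.24/1.177 = 17.1963 h.
Solving the cascade with C₁(0)=C₂(0)=0 gives C₂(t) = C_in[1 − (τ₁ e^(−t/τ₁) − τ₂ e^(−t/τ₂))/(τ₁ − τ₂)].
At t = 37.69: e^(−t/τ₁) = 0.355732, e^(−t/τ₂) = 0.111720.
C₂ = 3.987·[1 − (36.4656·0.355732 − 17.1963·0.111720)/(19.2693)] = 3.987·0.426508 = 1.70049 mg/L.

1.700 mg/L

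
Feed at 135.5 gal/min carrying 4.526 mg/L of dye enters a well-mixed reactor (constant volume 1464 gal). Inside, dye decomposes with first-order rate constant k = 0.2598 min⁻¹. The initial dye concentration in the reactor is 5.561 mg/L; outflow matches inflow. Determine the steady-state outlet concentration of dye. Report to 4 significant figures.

V dC/dt = Q(C_in − C) − k V C.
At steady state: 0 = Q C_in − (Q + kV) C_ss, so C_ss = Q C_in/(Q + kV).
C_ss = 135.5·4.526/(135.5 + 0.2598·1464) = 613.273/515.847 = 1.18887 mg/L.

1.189 mg/L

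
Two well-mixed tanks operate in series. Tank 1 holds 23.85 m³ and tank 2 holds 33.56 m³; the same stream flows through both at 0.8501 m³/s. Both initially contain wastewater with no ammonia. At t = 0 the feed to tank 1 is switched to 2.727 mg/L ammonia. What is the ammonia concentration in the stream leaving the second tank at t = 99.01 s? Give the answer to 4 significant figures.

Time constants: τᵢ = Vᵢ/Q for each well-mixed tank.
τ₁ = 23.85/0.8501 = 28.0555 s; τ₂ = 33.56/0.8501 = 39.4777 s.
Solving the cascade with C₁(0)=C₂(0)=0 gives C₂(t) = C_in[1 − (τ₁ e^(−t/τ₁) − τ₂ e^(−t/τ₂))/(τ₁ − τ₂)].
At t = 99.01: e^(−t/τ₁) = 0.0293321, e^(−t/τ₂) = 0.0814311.
C₂ = 2.727·[1 − (28.0555·0.0293321 − 39.4777·0.0814311)/(-11.4222)] = 2.727·0.790602 = 2.15597 mg/L.

2.156 mg/L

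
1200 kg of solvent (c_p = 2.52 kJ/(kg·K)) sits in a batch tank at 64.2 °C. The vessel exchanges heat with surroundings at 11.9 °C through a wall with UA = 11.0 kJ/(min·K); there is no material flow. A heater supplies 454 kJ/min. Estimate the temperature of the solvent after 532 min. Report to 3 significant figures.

54.8 °C

Lumped-capacitance energy balance: M c_p dT/dt = UA(T_amb − T) + Q̇.
dT/dt = (T_ss − T)/τ with T_ss = T_amb + Q̇/UA = 11.9 + 454/11.0 = 53.173 °C, τ = M c_p/UA = 1200·2.52/11.0 = 274.91 min.
Integrating: T(t) = T_ss + (T₀ − T_ss) e^(−t/τ).
T(532) = 53.173 + (11.027)·0.14440 = 54.765 °C.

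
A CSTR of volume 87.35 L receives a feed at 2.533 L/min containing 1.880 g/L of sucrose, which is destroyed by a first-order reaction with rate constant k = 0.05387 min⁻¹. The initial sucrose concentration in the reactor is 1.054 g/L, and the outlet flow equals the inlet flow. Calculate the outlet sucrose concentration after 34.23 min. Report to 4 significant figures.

V dC/dt = Q(C_in − C) − k V C.
This is linear with rate a = Q/V + k = 0.0828683 min⁻¹.
C_ss = Q C_in/(Q + kV) = 0.657873 g/L; C(t) = C_ss + (C₀ − C_ss) e^(−a t).
C(34.23) = 0.657873 + (0.396127)·e^(−0.0828683·34.23) = 0.657873 + (0.396127)·0.0586257 = 0.681096 g/L.

0.6811 g/L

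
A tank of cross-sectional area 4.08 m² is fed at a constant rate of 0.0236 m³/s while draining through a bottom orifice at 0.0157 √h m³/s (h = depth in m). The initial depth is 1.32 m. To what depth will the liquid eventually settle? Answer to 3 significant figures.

Level balance: A dh/dt = 0.0236 − 0.0157 √h. Setting dh/dt = 0:
Q_in = 0.0157 √h_ss ⇒ √h_ss = 0.0236/0.0157 = 1.5032.
h_ss = 1.5032² = 2.2596 m. (Since h₀ = 1.32 m < h_ss, the level will rise toward this value.)

2.26 m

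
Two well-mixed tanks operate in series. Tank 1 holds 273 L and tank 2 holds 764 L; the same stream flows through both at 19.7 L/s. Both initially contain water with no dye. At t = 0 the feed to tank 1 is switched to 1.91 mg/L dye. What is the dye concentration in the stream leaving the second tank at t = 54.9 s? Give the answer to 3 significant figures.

Species balance on tank i: dCᵢ/dt = (Cᵢ₋₁ − Cᵢ)/τᵢ with τᵢ = Vᵢ/Q.
τ₁ = 273/19.7 = 13.858 s; τ₂ = 764/19.7 = 38.782 s.
Solving the cascade with C₁(0)=C₂(0)=0 gives C₂(t) = C_in[1 − (τ₁ e^(−t/τ₁) − τ₂ e^(−t/τ₂))/(τ₁ − τ₂)].
At t = 54.9: e^(−t/τ₁) = 0.019032, e^(−t/τ₂) = 0.24278.
C₂ = 1.91·[1 − (13.858·0.019032 − 38.782·0.24278)/(-24.924)] = 1.91·0.63282 = 1.2087 mg/L.

1.21 mg/L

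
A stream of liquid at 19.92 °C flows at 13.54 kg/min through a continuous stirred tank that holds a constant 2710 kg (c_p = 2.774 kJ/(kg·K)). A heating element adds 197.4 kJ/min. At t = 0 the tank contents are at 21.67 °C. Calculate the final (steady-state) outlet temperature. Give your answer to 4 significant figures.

25.18 °C

M c_p dT/dt = ṁ c_p (T_in − T) + Q̇.
At steady state dT/dt = 0 ⇒ T_ss = T_in + Q̇/(ṁ c_p) = 19.92 + 197.4/(13.54·2.774) = 25.1756 °C.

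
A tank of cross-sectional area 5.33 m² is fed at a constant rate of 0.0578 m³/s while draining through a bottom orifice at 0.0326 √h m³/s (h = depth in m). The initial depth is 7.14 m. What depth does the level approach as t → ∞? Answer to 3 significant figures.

3.14 m

Mass balance (ρ constant): A dh/dt = Q_in − 0.0326 √h. At steady state dh/dt = 0:
Q_in = 0.0326 √h_ss ⇒ √h_ss = 0.0578/0.0326 = 1.7730.
h_ss = 1.7730² = 3.1436 m. (Since h₀ = 7.14 m > h_ss, the level will fall toward this value.)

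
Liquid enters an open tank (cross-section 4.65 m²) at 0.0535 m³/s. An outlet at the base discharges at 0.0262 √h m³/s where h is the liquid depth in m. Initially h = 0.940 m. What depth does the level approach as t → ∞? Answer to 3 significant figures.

4.17 m

A dh/dt = Q_in − 0.0262 √h. Steady state requires inflow = outflow:
Q_in = 0.0262 √h_ss ⇒ √h_ss = 0.0535/0.0262 = 2.0420.
h_ss = 2.0420² = 4.1697 m. (Since h₀ = 0.940 m < h_ss, the level will rise toward this value.)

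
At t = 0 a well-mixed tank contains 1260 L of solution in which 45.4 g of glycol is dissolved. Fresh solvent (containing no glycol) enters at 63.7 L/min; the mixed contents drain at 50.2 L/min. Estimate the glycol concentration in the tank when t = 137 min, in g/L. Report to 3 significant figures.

0.000508 g/L

Total volume: dV/dt = Q_in − Q_out = 13.500 L/min, so V(t) = 1260 + 13.500 t and V(137) = 3109.5 L.
Solute balance: dm/dt = 0 − Q_out C = −Q_out m/V(t).
Separate: dm/m = −Q_out dt/V(t) ⇒ ln(m/m₀) = −(Q_out/(Q_in−Q_out)) ln(V/V₀).
m = m₀ (V₀/V)^(Q_out/(Q_in−Q_out)) = 45.4 × (1260/3109.5)^(3.7185) = 1.5784 g.
C = m/V = 1.5784/3109.5 = 0.00050759 g/L.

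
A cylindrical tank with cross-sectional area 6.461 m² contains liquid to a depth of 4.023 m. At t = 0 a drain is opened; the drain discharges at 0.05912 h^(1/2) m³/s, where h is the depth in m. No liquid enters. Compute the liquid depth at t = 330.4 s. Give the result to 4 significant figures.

0.2441 m

With no inflow, A dh/dt = −0.05912 √h.
Separate and integrate: 2(√h − √h₀) = −(0.05912/A) t.
√h = √4.023 − 0.05912·330.4/(2·6.461) = 2.00574 − 1.51163 = 0.494114.
h = 0.494114² = 0.244149 m.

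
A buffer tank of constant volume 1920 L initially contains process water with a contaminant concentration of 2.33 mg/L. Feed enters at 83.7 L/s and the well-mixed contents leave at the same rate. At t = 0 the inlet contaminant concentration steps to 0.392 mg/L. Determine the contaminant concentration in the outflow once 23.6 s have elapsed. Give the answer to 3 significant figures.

1.08 mg/L

Species balance on the tank: V dC/dt = Q(C_in − C).
So dC/dt = (C_in − C)/τ with τ = V/Q = 1920/83.7 = 22.939 s.
Integrating: C(t) = C_in + (C₀ − C_in) e^(−t/τ).
C(23.6) = 0.392 + (2.33 − 0.392)·e^(−23.6/22.939) = 0.392 + (1.9380)·0.35743 = 1.0847 mg/L.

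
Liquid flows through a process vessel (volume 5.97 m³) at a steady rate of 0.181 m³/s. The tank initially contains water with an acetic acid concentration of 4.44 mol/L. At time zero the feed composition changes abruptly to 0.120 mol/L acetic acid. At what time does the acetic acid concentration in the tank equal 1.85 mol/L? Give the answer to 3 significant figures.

30.2 s

Species balance: V dC/dt = Q(C_in − C) ⇒ τ = V/Q = 32.983 s.
C(t) = C_in + (C₀ − C_in) e^(−t/τ). Set C = 1.85 and solve for t:
e^(−t/τ) = (C − C_in)/(C₀ − C_in) = (1.85 − 0.120)/(4.44 − 0.120) = 0.40046
t = −τ ln(…) = 32.983 × 0.91513 = 30.184 s.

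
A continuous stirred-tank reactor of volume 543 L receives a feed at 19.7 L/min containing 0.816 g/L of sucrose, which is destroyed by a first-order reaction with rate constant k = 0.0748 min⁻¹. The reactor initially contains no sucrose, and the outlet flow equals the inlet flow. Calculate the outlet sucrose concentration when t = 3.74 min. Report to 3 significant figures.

V dC/dt = Q(C_in − C) − k V C.
dC/dt = (Q/V) C_in − (Q/V + k) C; effective rate a = Q/V + k = 0.036280 + 0.0748 = 0.11108 min⁻¹.
C_ss = Q C_in/(Q + kV) = 0.26651 g/L; C(t) = C_ss + (C₀ − C_ss) e^(−a t).
C(3.74) = 0.26651 + (-0.26651)·e^(−0.11108·3.74) = 0.26651 + (-0.26651)·0.66005 = 0.090601 g/L.

0.0906 g/L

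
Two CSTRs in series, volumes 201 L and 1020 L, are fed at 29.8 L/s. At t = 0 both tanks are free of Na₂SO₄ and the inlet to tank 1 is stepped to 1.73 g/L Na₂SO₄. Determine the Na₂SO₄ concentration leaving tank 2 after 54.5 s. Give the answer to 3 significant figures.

1.29 g/L

Time constants: τᵢ = Vᵢ/Q for each well-mixed tank.
τ₁ = 201/29.8 = 6.7450 s; τ₂ = 1020/29.8 = 34.228 s.
Solving the cascade with C₁(0)=C₂(0)=0 gives C₂(t) = C_in[1 − (τ₁ e^(−t/τ₁) − τ₂ e^(−t/τ₂))/(τ₁ − τ₂)].
At t = 54.5: e^(−t/τ₁) = 0.00030964, e^(−t/τ₂) = 0.20347.
C₂ = 1.73·[1 − (6.7450·0.00030964 − 34.228·0.20347)/(-27.483)] = 1.73·0.74667 = 1.2917 g/L.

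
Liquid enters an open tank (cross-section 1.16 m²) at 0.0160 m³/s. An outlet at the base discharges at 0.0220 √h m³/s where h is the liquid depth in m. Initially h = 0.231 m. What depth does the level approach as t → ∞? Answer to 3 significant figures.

Unsteady balance on liquid volume: A dh/dt = Q_in − 0.0220 √h. At steady state dh/dt = 0:
Q_in = 0.0220 √h_ss ⇒ √h_ss = 0.0160/0.0220 = 0.72727.
h_ss = 0.72727² = 0.52893 m. (Since h₀ = 0.231 m < h_ss, the level will rise toward this value.)

0.529 m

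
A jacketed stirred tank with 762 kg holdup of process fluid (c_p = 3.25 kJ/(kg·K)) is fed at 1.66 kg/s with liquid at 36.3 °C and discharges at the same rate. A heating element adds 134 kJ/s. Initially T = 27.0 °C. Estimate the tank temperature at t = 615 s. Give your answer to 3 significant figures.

52.2 °C

M c_p dT/dt = ṁ c_p (T_in − T) + Q̇.
τ = M/ṁ = 459.04 s; T_ss = T_in + Q̇/(ṁ c_p) = 36.3 + 134/(1.66·3.25) = 61.138 °C.
Integrating: T(t) = T_ss + (T₀ − T_ss) e^(−t/τ).
T(615) = 61.138 + (-34.138)·e^(−615/459.04) = 61.138 + (-34.138)·0.26191 = 52.197 °C.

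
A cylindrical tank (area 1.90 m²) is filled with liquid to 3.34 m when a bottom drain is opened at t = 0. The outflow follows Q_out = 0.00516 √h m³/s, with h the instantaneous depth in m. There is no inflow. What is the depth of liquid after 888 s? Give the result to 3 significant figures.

0.387 m

A dh/dt = −Q_out = −0.00516 √h.
Separate and integrate: 2(√h − √h₀) = −(0.00516/A) t.
√h = √3.34 − 0.00516·888/(2·1.90) = 1.8276 − 1.2058 = 0.62176.
h = 0.62176² = 0.38658 m.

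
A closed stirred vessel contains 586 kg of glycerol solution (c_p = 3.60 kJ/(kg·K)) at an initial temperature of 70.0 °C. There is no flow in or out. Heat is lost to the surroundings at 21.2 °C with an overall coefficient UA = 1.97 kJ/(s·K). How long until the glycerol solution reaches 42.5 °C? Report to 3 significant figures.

888 s

Lumped-capacitance energy balance: M c_p dT/dt = UA(T_amb − T).
τ = M c_p/UA = 1070.9 s; T_ss = T_amb = 21.200 °C.
T(t) = T_ss + (T₀ − T_ss)e^(−t/τ); set T = 42.5:
t = −τ ln[(T − T_ss)/(T₀ − T_ss)] = −1070.9 · ln(0.43648) = 887.77 s.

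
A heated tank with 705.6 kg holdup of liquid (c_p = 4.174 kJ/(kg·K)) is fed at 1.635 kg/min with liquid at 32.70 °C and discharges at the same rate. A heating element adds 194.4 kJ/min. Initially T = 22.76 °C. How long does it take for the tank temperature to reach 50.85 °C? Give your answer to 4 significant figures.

566.7 min

M c_p dT/dt = ṁ c_p (T_in − T) + Q̇.
τ = M/ṁ = 431.560 min; T_ss = T_in + Q̇/(ṁ c_p) = 61.1856 °C.
T(t) = T_ss + (T₀ − T_ss) e^(−t/τ). Set T = 50.85:
e^(−t/τ) = (50.85 − 61.1856)/(22.76 − 61.1856) = 0.268978
t = −431.560 · ln(0.268978) = 566.692 min.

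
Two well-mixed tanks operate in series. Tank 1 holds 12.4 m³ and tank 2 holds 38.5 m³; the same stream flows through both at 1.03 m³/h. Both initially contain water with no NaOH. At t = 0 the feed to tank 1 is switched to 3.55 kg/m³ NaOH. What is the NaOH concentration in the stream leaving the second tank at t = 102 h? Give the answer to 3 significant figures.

Time constants: τᵢ = Vᵢ/Q for each well-mixed tank.
τ₁ = 12.4/1.03 = 12.039 h; τ₂ = 38.5/1.03 = 37.379 h.
Tank 1: C₁ = C_in(1 − e^(−t/τ₁)). Tank 2 (τ₁ ≠ τ₂): C₂ = C_in[1 − (τ₁ e^(−t/τ₁) − τ₂ e^(−t/τ₂))/(τ₁ − τ₂)].
At t = 102: e^(−t/τ₁) = 0.00020912, e^(−t/τ₂) = 0.065296.
C₂ = 3.55·[1 − (12.039·0.00020912 − 37.379·0.065296)/(-25.340)] = 3.55·0.90378 = 3.2084 kg/m³.

3.21 kg/m³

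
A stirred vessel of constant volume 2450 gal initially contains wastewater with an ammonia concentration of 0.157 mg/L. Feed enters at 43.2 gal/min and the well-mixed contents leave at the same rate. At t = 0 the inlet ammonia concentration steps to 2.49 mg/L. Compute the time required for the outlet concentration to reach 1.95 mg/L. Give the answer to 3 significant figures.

Species balance: V dC/dt = Q(C_in − C) ⇒ τ = V/Q = 56.713 min.
C(t) = C_in + (C₀ − C_in) e^(−t/τ). Set C = 1.95 and solve for t:
e^(−t/τ) = (C − C_in)/(C₀ − C_in) = (1.95 − 2.49)/(0.157 − 2.49) = 0.23146
t = −τ ln(…) = 56.713 × 1.4633 = 82.990 min.

83.0 min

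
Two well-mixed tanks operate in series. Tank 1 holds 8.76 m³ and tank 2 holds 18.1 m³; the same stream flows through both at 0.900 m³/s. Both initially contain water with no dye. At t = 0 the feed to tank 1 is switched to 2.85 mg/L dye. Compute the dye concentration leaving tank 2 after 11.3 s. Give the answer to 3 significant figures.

0.538 mg/L

Each tank obeys Vᵢ dCᵢ/dt = Q(Cᵢ₋₁ − Cᵢ), so τᵢ = Vᵢ/Q.
τ₁ = 8.76/0.900 = 9.7333 s; τ₂ = 18.1/0.900 = 20.111 s.
Solving the cascade with C₁(0)=C₂(0)=0 gives C₂(t) = C_in[1 − (τ₁ e^(−t/τ₁) − τ₂ e^(−t/τ₂))/(τ₁ − τ₂)].
At t = 11.3: e^(−t/τ₁) = 0.31319, e^(−t/τ₂) = 0.57014.
C₂ = 2.85·[1 − (9.7333·0.31319 − 20.111·0.57014)/(-10.378)] = 2.85·0.18887 = 0.53827 mg/L.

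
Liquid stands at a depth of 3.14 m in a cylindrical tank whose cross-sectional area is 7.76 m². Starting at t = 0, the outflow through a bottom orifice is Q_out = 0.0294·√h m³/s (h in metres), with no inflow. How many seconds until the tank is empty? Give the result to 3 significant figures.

935 s

A dh/dt = −Q_out = −0.0294 √h.
Separate and integrate: 2(√h − √h₀) = −(0.0294/A) t.
Set h = 0: 2√h₀ = (0.0294/A) t_empty ⇒ t_empty = 2A√h₀/0.0294.
t_empty = 2·7.76·√3.14/0.0294 = 15.520·1.7720/0.0294 = 935.43 s.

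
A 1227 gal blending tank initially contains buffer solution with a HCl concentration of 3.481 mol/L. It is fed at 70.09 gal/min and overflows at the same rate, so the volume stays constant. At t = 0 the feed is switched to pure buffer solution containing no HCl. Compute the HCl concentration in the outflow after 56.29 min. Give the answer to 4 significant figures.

0.1397 mol/L

Accumulation = in − out for the solute gives V dC/dt = Q(C_in − C).
Time constant τ = V/Q = 1227/70.09 = 17.5061 min.
Integrating: C(t) = C_in + (C₀ − C_in) e^(−t/τ).
C(56.29) = 0 + (3.481 − 0)·e^(−56.29/17.5061) = 0 + (3.48100)·0.0401370 = 0.139717 mol/L.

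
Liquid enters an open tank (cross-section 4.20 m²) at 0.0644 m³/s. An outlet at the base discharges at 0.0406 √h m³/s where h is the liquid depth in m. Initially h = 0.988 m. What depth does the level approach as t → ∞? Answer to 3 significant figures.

Accumulation of liquid (constant cross-section A): A dh/dt = Q_in − 0.0406 √h. At steady state dh/dt = 0:
Q_in = 0.0406 √h_ss ⇒ √h_ss = 0.0644/0.0406 = 1.5862.
h_ss = 1.5862² = 2.5161 m. (Since h₀ = 0.988 m < h_ss, the level will rise toward this value.)

2.52 m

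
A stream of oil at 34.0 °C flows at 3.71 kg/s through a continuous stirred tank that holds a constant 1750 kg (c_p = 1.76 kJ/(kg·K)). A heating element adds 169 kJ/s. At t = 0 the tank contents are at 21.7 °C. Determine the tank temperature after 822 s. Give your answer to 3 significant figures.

53.2 °C

M c_p dT/dt = ṁ c_p (T_in − T) + Q̇.
τ = M/ṁ = 471.70 s; T_ss = T_in + Q̇/(ṁ c_p) = 34.0 + 169/(3.71·1.76) = 59.882 °C.
Integrating: T(t) = T_ss + (T₀ − T_ss) e^(−t/τ).
T(822) = 59.882 + (-38.182)·e^(−822/471.70) = 59.882 + (-38.182)·0.17506 = 53.198 °C.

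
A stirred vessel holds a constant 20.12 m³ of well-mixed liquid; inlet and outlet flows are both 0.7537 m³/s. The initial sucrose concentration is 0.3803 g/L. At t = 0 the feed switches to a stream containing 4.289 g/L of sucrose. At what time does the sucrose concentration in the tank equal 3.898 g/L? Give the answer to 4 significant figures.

61.46 s

Species balance on the tank: V dC/dt = Q(C_in − C), so τ = V/Q = 26.6950 s.
C(t) = C_in + (C₀ − C_in) e^(−t/τ). Set C = 3.898 and solve for t:
e^(−t/τ) = (C − C_in)/(C₀ − C_in) = (3.898 − 4.289)/(0.3803 − 4.289) = 0.100033
t = −τ ln(…) = 26.6950 × 2.30225 = 61.4586 s.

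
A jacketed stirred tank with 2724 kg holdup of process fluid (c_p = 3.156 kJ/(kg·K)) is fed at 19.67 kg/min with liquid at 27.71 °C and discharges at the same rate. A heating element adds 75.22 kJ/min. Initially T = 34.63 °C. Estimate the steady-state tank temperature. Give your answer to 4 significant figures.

M c_p dT/dt = ṁ c_p (T_in − T) + Q̇.
At steady state dT/dt = 0 ⇒ T_ss = T_in + Q̇/(ṁ c_p) = 27.71 + 75.22/(19.67·3.156) = 28.9217 °C.

28.92 °C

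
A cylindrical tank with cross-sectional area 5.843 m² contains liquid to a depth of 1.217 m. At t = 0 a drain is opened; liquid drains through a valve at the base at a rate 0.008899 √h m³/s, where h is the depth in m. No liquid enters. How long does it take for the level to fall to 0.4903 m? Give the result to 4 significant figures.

With no inflow, A dh/dt = −0.008899 √h.
Separate and integrate: 2(√h − √h₀) = −(0.008899/A) t.
t = 2A(√h₀ − √h)/0.008899 = 2·5.843·(√1.217 − √0.4903)/0.008899
  = 11.6860 × (1.10318 − 0.700214) / 0.008899 = 529.163 s.

529.2 s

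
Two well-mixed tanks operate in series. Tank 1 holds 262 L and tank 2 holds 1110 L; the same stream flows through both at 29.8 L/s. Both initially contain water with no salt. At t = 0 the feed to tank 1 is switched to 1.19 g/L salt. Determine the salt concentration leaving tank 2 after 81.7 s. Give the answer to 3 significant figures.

Time constants: τᵢ = Vᵢ/Q for each well-mixed tank.
τ₁ = 262/29.8 = 8.7919 s; τ₂ = 1110/29.8 = 37.248 s.
Solving the cascade with C₁(0)=C₂(0)=0 gives C₂(t) = C_in[1 − (τ₁ e^(−t/τ₁) − τ₂ e^(−t/τ₂))/(τ₁ − τ₂)].
At t = 81.7: e^(−t/τ₁) = 9.2104e-05, e^(−t/τ₂) = 0.11154.
C₂ = 1.19·[1 − (8.7919·9.2104e-05 − 37.248·0.11154)/(-28.456)] = 1.19·0.85403 = 1.0163 g/L.

1.02 g/L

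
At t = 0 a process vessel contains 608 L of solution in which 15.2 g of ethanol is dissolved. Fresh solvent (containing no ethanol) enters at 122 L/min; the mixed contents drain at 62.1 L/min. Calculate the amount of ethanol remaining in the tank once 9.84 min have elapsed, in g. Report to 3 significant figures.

7.53 g

Let m(t) be the amount of ethanol. Volume: V(t) = V₀ + (Q_in − Q_out) t = 608 + 59.900 t; V(9.84) = 1197.4 L.
Solute balance: dm/dt = 0 − Q_out C = −Q_out m/V(t).
dm/m = −Q_out dt/(V₀ + 59.900 t); integrating gives ln(m/m₀) = −(Q_out/(Q_in−Q_out)) ln(V/V₀).
m = m₀ (V₀/V)^(Q_out/(Q_in−Q_out)) = 15.2 × (608/1197.4)^(1.0367) = 7.5282 g.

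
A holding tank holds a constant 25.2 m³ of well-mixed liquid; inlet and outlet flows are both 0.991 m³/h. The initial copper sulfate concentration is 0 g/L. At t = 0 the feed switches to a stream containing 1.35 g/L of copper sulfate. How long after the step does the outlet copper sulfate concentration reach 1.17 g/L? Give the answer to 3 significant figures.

Species balance: V dC/dt = Q(C_in − C) ⇒ τ = V/Q = 25.429 h.
C(t) = C_in + (C₀ − C_in) e^(−t/τ). Set C = 1.17 and solve for t:
e^(−t/τ) = (C − C_in)/(C₀ − C_in) = (1.17 − 1.35)/(0 − 1.35) = 0.13333
t = −τ ln(…) = 25.429 × 2.0149 = 51.237 h.

51.2 h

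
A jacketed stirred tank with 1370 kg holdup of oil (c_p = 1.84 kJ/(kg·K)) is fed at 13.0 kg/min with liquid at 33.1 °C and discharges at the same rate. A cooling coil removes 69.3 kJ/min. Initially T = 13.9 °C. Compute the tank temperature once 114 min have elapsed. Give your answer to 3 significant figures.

24.7 °C

M c_p dT/dt = ṁ c_p (T_in − T) − Q̇.
Rearrange: dT/dt = (T_ss − T)/τ with τ = M/ṁ = 105.38 min and T_ss = T_in − Q̇/(ṁ c_p) = 30.203 °C.
This is linear first-order; T(t) = T_ss + (T₀ − T_ss) e^(−t/τ).
T(114) = 30.203 + (-16.303)·e^(−114/105.38) = 30.203 + (-16.303)·0.33900 = 24.676 °C.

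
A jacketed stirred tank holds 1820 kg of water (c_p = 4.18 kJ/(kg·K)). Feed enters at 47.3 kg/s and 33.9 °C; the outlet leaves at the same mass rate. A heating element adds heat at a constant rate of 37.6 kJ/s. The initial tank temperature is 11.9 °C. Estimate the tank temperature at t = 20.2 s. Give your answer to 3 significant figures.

M c_p dT/dt = ṁ c_p (T_in − T) + Q̇.
Rearrange: dT/dt = (T_ss − T)/τ with τ = M/ṁ = 38.478 s and T_ss = T_in + Q̇/(ṁ c_p) = 34.090 °C.
This is linear first-order; T(t) = T_ss + (T₀ − T_ss) e^(−t/τ).
T(20.2) = 34.090 + (-22.190)·e^(−20.2/38.478) = 34.090 + (-22.190)·0.59157 = 20.963 °C.

21.0 °C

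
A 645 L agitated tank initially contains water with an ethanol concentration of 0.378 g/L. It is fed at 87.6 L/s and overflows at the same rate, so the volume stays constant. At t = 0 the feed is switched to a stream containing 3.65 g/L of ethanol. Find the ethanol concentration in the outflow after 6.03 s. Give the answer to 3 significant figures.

2.21 g/L

Species balance on the tank: V dC/dt = Q(C_in − C).
So dC/dt = (C_in − C)/τ with τ = V/Q = 645/87.6 = 7.3630 s.
C approaches C_in exponentially: C(t) = C_in + (C₀ − C_in) e^(−t/τ).
C(6.03) = 3.65 + (0.378 − 3.65)·e^(−6.03/7.3630) = 3.65 + (-3.2720)·0.44089 = 2.2074 g/L.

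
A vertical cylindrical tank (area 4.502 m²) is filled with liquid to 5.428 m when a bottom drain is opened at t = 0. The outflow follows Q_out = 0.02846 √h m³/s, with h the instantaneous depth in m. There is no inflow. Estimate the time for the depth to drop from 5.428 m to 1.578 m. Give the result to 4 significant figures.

339.7 s

Accumulation of liquid (constant cross-section A): A dh/dt = −0.02846 √h.
This is separable: 2 d(√h)/dt = −0.02846/A, so √h = √h₀ − (0.02846/(2A)) t.
t = 2A(√h₀ − √h)/0.02846 = 2·4.502·(√5.428 − √1.578)/0.02846
  = 9.00400 × (2.32981 − 1.25618) / 0.02846 = 339.666 s.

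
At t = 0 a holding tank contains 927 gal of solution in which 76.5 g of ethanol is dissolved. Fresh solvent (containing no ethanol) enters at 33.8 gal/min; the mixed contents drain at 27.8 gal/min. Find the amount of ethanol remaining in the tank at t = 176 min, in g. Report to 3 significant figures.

2.26 g

Total volume: dV/dt = Q_in − Q_out = 6.0000 gal/min, so V(t) = 927 + 6.0000 t and V(176) = 1983.0 gal.
Solute balance: dm/dt = 0 − Q_out C = −Q_out m/V(t).
dm/m = −Q_out dt/(V₀ + 6.0000 t); integrating gives ln(m/m₀) = −(Q_out/(Q_in−Q_out)) ln(V/V₀).
m = m₀ (V₀/V)^(Q_out/(Q_in−Q_out)) = 76.5 × (927/1983.0)^(4.6333) = 2.2570 g.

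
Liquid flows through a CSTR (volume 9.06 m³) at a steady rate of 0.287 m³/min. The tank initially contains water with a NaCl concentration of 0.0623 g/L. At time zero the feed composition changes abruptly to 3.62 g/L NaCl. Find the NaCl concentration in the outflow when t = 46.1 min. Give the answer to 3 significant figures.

Accumulation = in − out for the solute gives V dC/dt = Q(C_in − C).
Time constant τ = V/Q = 9.06/0.287 = 31.568 min.
Integrating: C(t) = C_in + (C₀ − C_in) e^(−t/τ).
C(46.1) = 3.62 + (0.0623 − 3.62)·e^(−46.1/31.568) = 3.62 + (-3.5577)·0.23216 = 2.7941 g/L.

2.79 g/L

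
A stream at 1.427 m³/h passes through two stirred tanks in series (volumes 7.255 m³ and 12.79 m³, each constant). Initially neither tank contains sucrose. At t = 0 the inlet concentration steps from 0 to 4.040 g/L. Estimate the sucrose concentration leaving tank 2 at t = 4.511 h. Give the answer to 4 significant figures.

0.5770 g/L

Time constants: τᵢ = Vᵢ/Q for each well-mixed tank.
τ₁ = 7.255/1.427 = 5.08409 h; τ₂ = 12.79/1.427 = 8.96286 h.
Solving the cascade with C₁(0)=C₂(0)=0 gives C₂(t) = C_in[1 − (τ₁ e^(−t/τ₁) − τ₂ e^(−t/τ₂))/(τ₁ − τ₂)].
At t = 4.511: e^(−t/τ₁) = 0.411775, e^(−t/τ₂) = 0.604533.
C₂ = 4.040·[1 − (5.08409·0.411775 − 8.96286·0.604533)/(-3.87877)] = 4.040·0.142810 = 0.576953 g/L.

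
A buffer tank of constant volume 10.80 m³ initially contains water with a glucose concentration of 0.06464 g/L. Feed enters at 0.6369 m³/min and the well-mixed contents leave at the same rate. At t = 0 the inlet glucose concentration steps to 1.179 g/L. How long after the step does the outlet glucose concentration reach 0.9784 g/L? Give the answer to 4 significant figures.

Unsteady species balance (constant V, well mixed): V dC/dt = Q(C_in − C), so τ = V/Q = 16.9571 min.
C(t) = C_in + (C₀ − C_in) e^(−t/τ). Set C = 0.9784 and solve for t:
e^(−t/τ) = (C − C_in)/(C₀ − C_in) = (0.9784 − 1.179)/(0.06464 − 1.179) = 0.180014
t = −τ ln(…) = 16.9571 × 1.71472 = 29.0768 min.

29.08 min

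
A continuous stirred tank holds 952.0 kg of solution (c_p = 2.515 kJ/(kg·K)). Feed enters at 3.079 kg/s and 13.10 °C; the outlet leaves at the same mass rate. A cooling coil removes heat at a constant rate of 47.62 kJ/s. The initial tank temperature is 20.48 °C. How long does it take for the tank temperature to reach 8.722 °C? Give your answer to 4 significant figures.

628.6 s

M c_p dT/dt = ṁ c_p (T_in − T) − Q̇.
τ = M/ṁ = 309.191 s; T_ss = T_in − Q̇/(ṁ c_p) = 6.95047 °C.
T(t) = T_ss + (T₀ − T_ss) e^(−t/τ). Set T = 8.722:
e^(−t/τ) = (8.722 − 6.95047)/(20.48 − 6.95047) = 0.130938
t = −309.191 · ln(0.130938) = 628.596 s.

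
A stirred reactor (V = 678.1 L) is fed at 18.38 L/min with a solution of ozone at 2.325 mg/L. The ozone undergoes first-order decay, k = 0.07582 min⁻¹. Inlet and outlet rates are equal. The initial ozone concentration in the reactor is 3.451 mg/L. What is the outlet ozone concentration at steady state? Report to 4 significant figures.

0.6123 mg/L

V dC/dt = Q(C_in − C) − k V C.
Steady state (dC/dt = 0): C_ss = Q C_in/(Q + kV) = C_in/(1 + kV/Q).
C_ss = 18.38·2.325/(18.38 + 0.07582·678.1) = 42.7335/69.7935 = 0.612284 mg/L.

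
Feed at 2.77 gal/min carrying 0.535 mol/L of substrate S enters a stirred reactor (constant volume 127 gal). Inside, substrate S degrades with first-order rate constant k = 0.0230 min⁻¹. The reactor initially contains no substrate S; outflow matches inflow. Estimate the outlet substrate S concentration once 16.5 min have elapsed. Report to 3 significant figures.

0.136 mol/L

V dC/dt = Q(C_in − C) − k V C.
dC/dt = (Q/V) C_in − (Q/V + k) C; effective rate a = Q/V + k = 0.021811 + 0.0230 = 0.044811 min⁻¹.
C_ss = Q C_in/(Q + kV) = 0.26040 mol/L; C(t) = C_ss + (C₀ − C_ss) e^(−a t).
C(16.5) = 0.26040 + (-0.26040)·e^(−0.044811·16.5) = 0.26040 + (-0.26040)·0.47741 = 0.13608 mol/L.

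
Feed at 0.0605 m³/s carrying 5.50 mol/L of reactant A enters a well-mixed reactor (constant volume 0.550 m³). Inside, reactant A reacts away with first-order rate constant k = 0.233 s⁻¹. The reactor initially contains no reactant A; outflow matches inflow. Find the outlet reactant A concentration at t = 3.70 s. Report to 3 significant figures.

1.27 mol/L

Accumulation = in − out − consumed: V dC/dt = Q C_in − Q C − k V C.
dC/dt = (Q/V) C_in − (Q/V + k) C; effective rate a = Q/V + k = 0.11000 + 0.233 = 0.34300 s⁻¹.
C_ss = Q C_in/(Q + kV) = 1.7638 mol/L; C(t) = C_ss + (C₀ − C_ss) e^(−a t).
C(3.70) = 1.7638 + (-1.7638)·e^(−0.34300·3.70) = 1.7638 + (-1.7638)·0.28108 = 1.2681 mol/L.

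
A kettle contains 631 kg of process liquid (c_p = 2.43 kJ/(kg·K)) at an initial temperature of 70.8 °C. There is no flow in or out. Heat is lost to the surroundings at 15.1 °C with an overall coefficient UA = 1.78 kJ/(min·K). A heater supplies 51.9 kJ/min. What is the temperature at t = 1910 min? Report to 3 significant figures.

47.1 °C

Lumped-capacitance energy balance: M c_p dT/dt = UA(T_amb − T) + Q̇.
dT/dt = (T_ss − T)/τ with T_ss = T_amb + Q̇/UA = 15.1 + 51.9/1.78 = 44.257 °C, τ = M c_p/UA = 631·2.43/1.78 = 861.42 min.
This is linear first-order; T(t) = T_ss + (T₀ − T_ss) e^(−t/τ).
T(1910) = 44.257 + (26.543)·0.10891 = 47.148 °C.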